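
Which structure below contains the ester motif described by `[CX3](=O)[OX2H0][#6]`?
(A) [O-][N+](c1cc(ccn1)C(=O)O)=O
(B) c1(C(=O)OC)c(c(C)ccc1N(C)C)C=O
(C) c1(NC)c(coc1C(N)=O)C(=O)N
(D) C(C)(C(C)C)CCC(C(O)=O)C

B

[CX3](=O)[OX2H0][#6] describes a carbonyl carbon bonded to an oxygen that is itself bonded to carbon (no H on that O) (an ester).
(A) has a carboxylic acid group (-C(=O)OH) but the singly-bonded O carries H (OX2H1, not H0).
(B) contains a methyl-ester group (-C(=O)OCH3), which satisfies every atom and bond constraint.
(C) has a primary amide (-C(=O)NH2) but the carbonyl is bonded to N, not to an O-C linkage.
(D) has a carboxylic acid group (-C(=O)OH) but the singly-bonded O carries H (OX2H1, not H0).
So the answer is (B).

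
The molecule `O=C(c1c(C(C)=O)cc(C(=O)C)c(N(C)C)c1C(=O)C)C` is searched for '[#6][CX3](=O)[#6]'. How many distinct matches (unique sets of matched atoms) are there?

[#6][CX3](=O)[#6] is the SMARTS for a ketone: a carbonyl carbon (no H) flanked by two carbons.
The molecule carries 4 separate instances of an acetyl/ketone group (-C(=O)CH3) meeting every constraint; each maps to a distinct set of atoms, giving 4 matches.

4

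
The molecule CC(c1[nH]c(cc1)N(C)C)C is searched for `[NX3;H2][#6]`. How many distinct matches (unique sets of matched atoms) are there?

[NX3;H2][#6] is the SMARTS for a primary amine: a trivalent nitrogen with two H attached to carbon.
The molecule has a dimethylamino group (-N(CH3)2), but the nitrogen has H0, not H2; nothing else fits, so there are 0 matches.

0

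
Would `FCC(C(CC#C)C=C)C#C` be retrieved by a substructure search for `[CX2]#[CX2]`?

Yes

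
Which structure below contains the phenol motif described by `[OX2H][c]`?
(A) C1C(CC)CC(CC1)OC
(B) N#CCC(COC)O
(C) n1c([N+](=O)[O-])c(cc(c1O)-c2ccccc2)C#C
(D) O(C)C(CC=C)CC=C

[OX2H][c] describes a hydroxyl oxygen attached to an aromatic carbon (a phenol).
(A) has a methoxy ether (-OCH3) but the oxygen has H0, not H1.
(B) has a hydroxyl group (-OH) but the -OH is on an aliphatic carbon, not an aromatic c.
(C) contains a hydroxyl group (-OH), which satisfies every atom and bond constraint.
(D) has a methoxy ether (-OCH3) but the oxygen has H0, not H1.
So the answer is (C).

C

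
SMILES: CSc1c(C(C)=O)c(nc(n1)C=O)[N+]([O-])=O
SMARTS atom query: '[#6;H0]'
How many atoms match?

5

Check the 16 heavy atoms by environment: 2× n (aromatic, H0) → no; 4× c (aromatic, H0) → match; 1× C (H0) → match; 3× O (H0) → no; 2× C (H3) → no; 1× S (H0) → no; 1× N (charge +1, H0) → no; 1× O (charge -1, H0) → no; 1× C (H1) → no.
Summing the matching environments: 4 + 1 = 5 matching atoms.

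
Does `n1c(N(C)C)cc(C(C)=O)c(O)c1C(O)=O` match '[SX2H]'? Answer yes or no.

The pattern [SX2H] describes an aliphatic sulfur with two connections, one being H — a thiol.
The closest candidate here is a hydroxyl group (-OH), but it is an -OH, not an -SH. No other fragment satisfies the full query, so there is no match.

No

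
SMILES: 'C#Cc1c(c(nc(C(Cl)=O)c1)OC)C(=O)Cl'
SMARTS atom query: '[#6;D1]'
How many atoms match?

2

Check the 16 heavy atoms by environment: 1× n (aromatic, D2) → no; 4× c (aromatic, D3) → no; 1× c (aromatic, D2) → no; 1× C (D2) → no; 2× C (D1) → match; 2× C (D3) → no; 2× O (D1) → no; 2× Cl (D1) → no; 1× O (D2) → no.
That gives 2 matching atoms.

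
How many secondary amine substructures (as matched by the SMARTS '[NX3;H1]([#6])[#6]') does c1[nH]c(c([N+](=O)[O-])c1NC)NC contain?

2

[NX3;H1]([#6])[#6] is the SMARTS for a secondary amine: a trivalent nitrogen with one H, bonded to two carbons.
The molecule carries 2 separate instances of an N-methylamino group (-NHCH3) meeting every constraint; each maps to a distinct set of atoms, giving 2 matches.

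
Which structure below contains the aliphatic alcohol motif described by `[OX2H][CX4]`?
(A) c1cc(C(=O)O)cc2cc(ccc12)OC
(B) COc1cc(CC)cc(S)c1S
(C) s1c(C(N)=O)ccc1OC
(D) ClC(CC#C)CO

[OX2H][CX4] describes a hydroxyl oxygen bound to an sp3 (X4) carbon (an aliphatic alcohol).
(A) has a carboxylic acid group (-C(=O)OH) but the -OH is on a CX3 carbonyl carbon, not a CX4 carbon.
(B) has a methoxy ether (-OCH3) but the oxygen has H0 (ether), not H1.
(C) has a methoxy ether (-OCH3) but the oxygen has H0 (ether), not H1.
(D) contains a hydroxyl group (-OH), which satisfies every atom and bond constraint.
So the answer is (D).

D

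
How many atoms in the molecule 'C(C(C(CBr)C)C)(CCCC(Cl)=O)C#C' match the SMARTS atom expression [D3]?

4

Check the 15 heavy atoms by environment: 5× C (D2) → no; 4× C (D3) → match; 1× Br (D1) → no; 3× C (D1) → no; 1× O (D1) → no; 1× Cl (D1) → no.
That gives 4 matching atoms.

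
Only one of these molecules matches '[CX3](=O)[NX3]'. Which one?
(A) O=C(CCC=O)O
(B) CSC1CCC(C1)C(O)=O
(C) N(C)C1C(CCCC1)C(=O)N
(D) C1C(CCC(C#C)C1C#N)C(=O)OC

C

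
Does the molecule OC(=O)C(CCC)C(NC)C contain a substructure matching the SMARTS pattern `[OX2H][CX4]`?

No

The pattern [OX2H][CX4] describes a hydroxyl oxygen bound to an sp3 (X4) carbon — an aliphatic alcohol.
The closest candidate here is a carboxylic acid group (-C(=O)OH), but the -OH is on a CX3 carbonyl carbon, not a CX4 carbon. No other fragment satisfies the full query, so there is no match.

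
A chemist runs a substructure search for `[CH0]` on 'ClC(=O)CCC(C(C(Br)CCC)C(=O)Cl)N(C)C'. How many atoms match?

2

The query [CH0] means: aliphatic carbon with no attached hydrogen.
Check the 18 heavy atoms by environment: 4× C (H2) → no; 3× C (H1) → no; 1× Br (H0) → no; 2× C (H0) → match; 2× O (H0) → no; 2× Cl (H0) → no; 1× N (H0) → no; 3× C (H3) → no.
That gives 2 matching atoms.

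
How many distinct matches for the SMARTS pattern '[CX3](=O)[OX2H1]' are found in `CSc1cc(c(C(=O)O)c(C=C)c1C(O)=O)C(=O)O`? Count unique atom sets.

3

[CX3](=O)[OX2H1] is the SMARTS for a carboxylic acid: an sp2 carbon double-bonded to O and single-bonded to an -OH oxygen.
The molecule carries 3 separate instances of a carboxylic acid group (-C(=O)OH) meeting every constraint; each maps to a distinct set of atoms, giving 3 matches.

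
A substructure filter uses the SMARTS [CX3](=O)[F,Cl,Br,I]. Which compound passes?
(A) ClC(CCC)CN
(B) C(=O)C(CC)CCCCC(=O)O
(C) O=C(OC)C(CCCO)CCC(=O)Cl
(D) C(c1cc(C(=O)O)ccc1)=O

[CX3](=O)[F,Cl,Br,I] describes a carbonyl carbon bonded to a halogen (an acyl halide).
(A) has a chloro substituent but the Cl is not on a carbonyl carbon.
(B) has a carboxylic acid group (-C(=O)OH) but the carbonyl is bonded to -OH, not to a halogen.
(C) contains an acyl chloride (-C(=O)Cl), which satisfies every atom and bond constraint.
(D) has a carboxylic acid group (-C(=O)OH) but the carbonyl is bonded to -OH, not to a halogen.
So the answer is (C).

C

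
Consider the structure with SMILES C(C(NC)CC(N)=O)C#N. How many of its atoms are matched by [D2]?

4

Check the 10 heavy atoms by environment: 3× C (D2) → match; 2× C (D3) → no; 2× N (D1) → no; 1× N (D2) → match; 1× C (D1) → no; 1× O (D1) → no.
Summing the matching environments: 3 + 1 = 4 matching atoms.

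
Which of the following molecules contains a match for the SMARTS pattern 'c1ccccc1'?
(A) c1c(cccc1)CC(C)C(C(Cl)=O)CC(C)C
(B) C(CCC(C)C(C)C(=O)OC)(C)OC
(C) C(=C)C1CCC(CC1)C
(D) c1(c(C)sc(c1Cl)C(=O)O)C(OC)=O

A

c1ccccc1 describes six aromatic carbons in a ring (a benzene ring).
(A) contains a phenyl ring, which satisfies every atom and bond constraint.
(B) has a methyl group (-CH3) but no six-membered all-carbon aromatic ring is present.
(C) has a methyl group (-CH3) but no six-membered all-carbon aromatic ring is present.
(D) has a methyl group (-CH3) but no six-membered all-carbon aromatic ring is present.
So the answer is (A).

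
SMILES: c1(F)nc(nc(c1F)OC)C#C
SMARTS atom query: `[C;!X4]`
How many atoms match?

2

The query [C;!X4] means: aliphatic carbon that does not have four total connections.
Check the 12 heavy atoms by environment: 2× n (aromatic, X2) → no; 4× c (aromatic, X3) → no; 1× O (X2) → no; 1× C (X4) → no; 2× C (X2) → match; 2× F (X1) → no.
That gives 2 matching atoms.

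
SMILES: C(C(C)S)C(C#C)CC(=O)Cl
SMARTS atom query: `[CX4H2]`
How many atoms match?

2

The query [CX4H2] means: sp3 carbon (X4) with exactly two hydrogens.
Check the 11 heavy atoms by environment: 1× C (H3, X4) → no; 2× C (H1, X4) → no; 2× C (H2, X4) → match; 1× S (H1, X2) → no; 1× C (H0, X3) → no; 1× O (H0, X1) → no; 1× Cl (H0, X1) → no; 1× C (H0, X2) → no; 1× C (H1, X2) → no.
That gives 2 matching atoms.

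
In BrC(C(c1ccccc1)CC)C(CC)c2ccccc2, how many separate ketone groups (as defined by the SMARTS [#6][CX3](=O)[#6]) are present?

0

[#6][CX3](=O)[#6] is the SMARTS for a ketone: a carbonyl carbon (no H) flanked by two carbons.
No fragment in the molecule satisfies every constraint, giving 0 matches.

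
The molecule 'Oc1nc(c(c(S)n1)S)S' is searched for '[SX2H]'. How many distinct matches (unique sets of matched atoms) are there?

3

[SX2H] is the SMARTS for a thiol: an aliphatic sulfur with two connections, one being H.
The molecule carries 3 separate instances of a thiol (-SH) meeting every constraint; each maps to a distinct set of atoms, giving 3 matches.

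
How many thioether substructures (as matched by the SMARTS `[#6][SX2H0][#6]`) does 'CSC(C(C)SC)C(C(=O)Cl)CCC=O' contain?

[#6][SX2H0][#6] is the SMARTS for a thioether: an aliphatic sulfur bridging two carbons with no H on the sulfur.
The molecule carries 2 separate instances of a methylthio ether (-SCH3) meeting every constraint; each maps to a distinct set of atoms, giving 2 matches.

2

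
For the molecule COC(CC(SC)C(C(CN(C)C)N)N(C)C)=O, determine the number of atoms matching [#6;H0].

1

The query [#6;H0] means: any carbon with no attached hydrogen.
Check the 18 heavy atoms by environment: 2× C (H2) → no; 3× C (H1) → no; 2× N (H0) → no; 6× C (H3) → no; 1× C (H0) → match; 2× O (H0) → no; 1× S (H0) → no; 1× N (H2) → no.
That gives 1 matching atom.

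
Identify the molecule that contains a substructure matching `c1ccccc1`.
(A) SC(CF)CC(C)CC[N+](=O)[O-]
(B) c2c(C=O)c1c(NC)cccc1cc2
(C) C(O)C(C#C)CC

B

c1ccccc1 describes six aromatic carbons in a ring (a benzene ring).
(A) has a methyl group (-CH3) but no six-membered all-carbon aromatic ring is present.
(B) contains the required atom environment, so the pattern matches.
(C) has a methyl group (-CH3) but no six-membered all-carbon aromatic ring is present.
So the answer is (B).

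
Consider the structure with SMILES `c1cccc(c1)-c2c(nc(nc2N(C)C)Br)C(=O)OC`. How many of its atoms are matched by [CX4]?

3

The query [CX4] means: C with X4: aliphatic carbon with exactly 4 total connections (bonds + H).
Check the 20 heavy atoms by environment: 2× n (aromatic, X2) → no; 10× c (aromatic, X3) → no; 1× Br (X1) → no; 1× N (X3) → no; 3× C (X4) → match; 1× C (X3) → no; 1× O (X1) → no; 1× O (X2) → no.
That gives 3 matching atoms.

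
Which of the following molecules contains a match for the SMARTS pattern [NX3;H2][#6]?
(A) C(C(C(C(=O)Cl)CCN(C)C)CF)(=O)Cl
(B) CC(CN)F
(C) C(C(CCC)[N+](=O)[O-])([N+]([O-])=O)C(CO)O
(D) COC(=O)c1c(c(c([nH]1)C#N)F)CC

B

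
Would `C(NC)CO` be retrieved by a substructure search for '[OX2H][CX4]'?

Yes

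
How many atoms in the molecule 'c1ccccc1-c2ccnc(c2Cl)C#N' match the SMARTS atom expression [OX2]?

0

The query [OX2] means: aliphatic oxygen with two total connections — ether, hydroxyl, or ester single-bond O.
Check the 15 heavy atoms by environment: 1× n (aromatic, X2) → no; 11× c (aromatic, X3) → no; 1× Cl (X1) → no; 1× C (X2) → no; 1× N (X1) → no.
No environment satisfies the query, so 0 matching atoms.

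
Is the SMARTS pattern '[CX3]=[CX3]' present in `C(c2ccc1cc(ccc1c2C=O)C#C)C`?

The pattern [CX3]=[CX3] describes a non-aromatic C=C double bond between two sp2 carbons — an alkene.
The closest candidate here is an ethynyl group (-C#CH), but the C-C bond is a triple bond, not a double bond. No other fragment satisfies the full query, so there is no match.

No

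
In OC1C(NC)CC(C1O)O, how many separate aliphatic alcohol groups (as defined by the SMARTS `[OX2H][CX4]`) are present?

3

[OX2H][CX4] is the SMARTS for an aliphatic alcohol: a hydroxyl oxygen bound to an sp3 (X4) carbon.
The molecule carries 3 separate instances of a hydroxyl group (-OH) meeting every constraint; each maps to a distinct set of atoms, giving 3 matches.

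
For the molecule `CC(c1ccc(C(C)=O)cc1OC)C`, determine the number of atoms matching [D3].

The query [D3] means: atom with exactly three heavy-atom neighbours.
Check the 14 heavy atoms by environment: 3× c (aromatic, D2) → no; 3× c (aromatic, D3) → match; 1× O (D2) → no; 4× C (D1) → no; 2× C (D3) → match; 1× O (D1) → no.
Summing the matching environments: 3 + 2 = 5 matching atoms.

5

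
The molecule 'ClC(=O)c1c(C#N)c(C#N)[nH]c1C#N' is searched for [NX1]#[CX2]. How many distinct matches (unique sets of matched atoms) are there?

3

[NX1]#[CX2] is the SMARTS for a nitrile: a nitrogen triple-bonded to a two-connected carbon.
The molecule carries 3 separate instances of a nitrile (-C#N) meeting every constraint; each maps to a distinct set of atoms, giving 3 matches.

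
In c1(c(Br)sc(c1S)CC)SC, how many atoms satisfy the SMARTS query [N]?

The query [N] means: uppercase N matches aliphatic (non-aromatic) nitrogen only.
Check the 11 heavy atoms by environment: 1× s (aromatic) → no; 4× c (aromatic) → no; 2× S → no; 3× C → no; 1× Br → no.
No environment satisfies the query, so 0 matching atoms.

0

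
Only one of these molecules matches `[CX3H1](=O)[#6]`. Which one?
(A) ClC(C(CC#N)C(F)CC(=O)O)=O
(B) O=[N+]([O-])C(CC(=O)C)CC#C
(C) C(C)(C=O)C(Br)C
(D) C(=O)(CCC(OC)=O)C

C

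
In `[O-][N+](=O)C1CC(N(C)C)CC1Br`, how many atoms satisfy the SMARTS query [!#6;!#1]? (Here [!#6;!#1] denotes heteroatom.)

5

Check the 12 heavy atoms by environment: 7× C → no; 1× N → match; 1× N (charge +1) → match; 1× O (charge -1) → match; 1× O → match; 1× Br → match.
Summing the matching environments: 1 + 1 + 1 + 1 + 1 = 5 matching atoms.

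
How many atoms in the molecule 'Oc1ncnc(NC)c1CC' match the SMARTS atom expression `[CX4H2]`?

1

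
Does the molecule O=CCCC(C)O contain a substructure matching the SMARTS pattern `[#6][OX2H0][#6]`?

No

The pattern [#6][OX2H0][#6] describes an aliphatic oxygen bridging two carbons with no H on the oxygen — an ether.
The closest candidate here is a hydroxyl group (-OH), but the oxygen has H1, not H0 bridging two carbons. No other fragment satisfies the full query, so there is no match.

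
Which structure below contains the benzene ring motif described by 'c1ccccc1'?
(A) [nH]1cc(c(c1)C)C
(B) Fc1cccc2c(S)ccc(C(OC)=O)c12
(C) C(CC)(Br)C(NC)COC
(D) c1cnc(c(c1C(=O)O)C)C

B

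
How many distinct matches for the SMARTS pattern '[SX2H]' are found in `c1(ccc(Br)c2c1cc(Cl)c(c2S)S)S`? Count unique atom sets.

3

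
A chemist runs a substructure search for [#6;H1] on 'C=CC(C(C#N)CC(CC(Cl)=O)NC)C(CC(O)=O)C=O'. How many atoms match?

The query [#6;H1] means: any carbon bearing exactly one hydrogen.
Check the 21 heavy atoms by environment: 4× C (H2) → no; 6× C (H1) → match; 3× O (H0) → no; 3× C (H0) → no; 1× N (H0) → no; 1× N (H1) → no; 1× C (H3) → no; 1× O (H1) → no; 1× Cl (H0) → no.
That gives 6 matching atoms.

6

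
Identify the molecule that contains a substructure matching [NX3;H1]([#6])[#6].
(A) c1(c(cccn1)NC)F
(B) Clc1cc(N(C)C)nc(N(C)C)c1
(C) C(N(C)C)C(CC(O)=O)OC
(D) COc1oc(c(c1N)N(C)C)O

A

[NX3;H1]([#6])[#6] describes a trivalent nitrogen with one H, bonded to two carbons (a secondary amine).
(A) contains an N-methylamino group (-NHCH3), which satisfies every atom and bond constraint.
(B) has a dimethylamino group (-N(CH3)2) but the nitrogen has H0, not H1.
(C) has a dimethylamino group (-N(CH3)2) but the nitrogen has H0, not H1.
(D) has a primary amino group (-NH2) but the nitrogen has H2 and only one carbon neighbour.
So the answer is (A).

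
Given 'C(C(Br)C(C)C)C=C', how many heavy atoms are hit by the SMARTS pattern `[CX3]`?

2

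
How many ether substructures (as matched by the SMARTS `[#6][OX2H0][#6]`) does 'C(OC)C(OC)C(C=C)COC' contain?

[#6][OX2H0][#6] is the SMARTS for an ether: an aliphatic oxygen bridging two carbons with no H on the oxygen.
The molecule carries 3 separate instances of a methoxy ether (-OCH3) meeting every constraint; each maps to a distinct set of atoms, giving 3 matches.

3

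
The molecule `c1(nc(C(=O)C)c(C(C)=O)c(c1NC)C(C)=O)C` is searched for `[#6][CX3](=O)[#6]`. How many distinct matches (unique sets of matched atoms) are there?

3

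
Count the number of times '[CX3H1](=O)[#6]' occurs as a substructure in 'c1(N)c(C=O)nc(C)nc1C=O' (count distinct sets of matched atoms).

[CX3H1](=O)[#6] is the SMARTS for an aldehyde: an sp2 carbon with one H, double-bonded to O and single-bonded to carbon.
The molecule carries 2 separate instances of an aldehyde (-CHO) meeting every constraint; each maps to a distinct set of atoms, giving 2 matches.

2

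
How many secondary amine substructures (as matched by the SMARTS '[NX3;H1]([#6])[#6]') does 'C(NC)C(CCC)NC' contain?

2

[NX3;H1]([#6])[#6] is the SMARTS for a secondary amine: a trivalent nitrogen with one H, bonded to two carbons.
The molecule carries 2 separate instances of an N-methylamino group (-NHCH3) meeting every constraint; each maps to a distinct set of atoms, giving 2 matches.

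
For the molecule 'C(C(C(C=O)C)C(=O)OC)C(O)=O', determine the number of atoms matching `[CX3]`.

3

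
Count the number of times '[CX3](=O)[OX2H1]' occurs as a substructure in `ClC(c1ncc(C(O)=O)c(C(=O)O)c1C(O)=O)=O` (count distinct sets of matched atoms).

3

[CX3](=O)[OX2H1] is the SMARTS for a carboxylic acid: an sp2 carbon double-bonded to O and single-bonded to an -OH oxygen.
The molecule carries 3 separate instances of a carboxylic acid group (-C(=O)OH) meeting every constraint; each maps to a distinct set of atoms, giving 3 matches.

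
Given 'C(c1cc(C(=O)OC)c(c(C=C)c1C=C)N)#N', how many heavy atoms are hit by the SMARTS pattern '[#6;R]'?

6

The query [#6;R] means: carbon that is part of a ring.
Check the 17 heavy atoms by environment: 6× c (aromatic, in 6-ring) → match; 2× N (acyclic) → no; 7× C (acyclic) → no; 2× O (acyclic) → no.
That gives 6 matching atoms.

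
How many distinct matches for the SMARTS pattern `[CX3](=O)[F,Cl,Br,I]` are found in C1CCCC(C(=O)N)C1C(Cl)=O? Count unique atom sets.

1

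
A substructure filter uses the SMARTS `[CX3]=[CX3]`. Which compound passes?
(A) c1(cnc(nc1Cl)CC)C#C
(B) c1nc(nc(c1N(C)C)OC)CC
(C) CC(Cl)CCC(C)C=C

C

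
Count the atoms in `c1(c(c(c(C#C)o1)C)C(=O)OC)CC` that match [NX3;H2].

0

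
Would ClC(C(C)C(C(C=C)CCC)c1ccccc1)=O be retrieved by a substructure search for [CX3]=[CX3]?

Yes

The pattern [CX3]=[CX3] describes a non-aromatic C=C double bond between two sp2 carbons — an alkene.
The molecule carries a vinyl group (-CH=CH2), whose atoms satisfy every constraint of the query, so the pattern matches.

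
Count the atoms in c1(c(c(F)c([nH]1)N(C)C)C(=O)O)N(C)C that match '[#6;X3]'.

5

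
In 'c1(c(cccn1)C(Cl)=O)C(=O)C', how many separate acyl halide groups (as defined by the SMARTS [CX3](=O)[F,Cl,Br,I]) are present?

1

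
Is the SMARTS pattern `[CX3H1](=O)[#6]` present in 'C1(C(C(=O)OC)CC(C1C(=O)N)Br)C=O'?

Yes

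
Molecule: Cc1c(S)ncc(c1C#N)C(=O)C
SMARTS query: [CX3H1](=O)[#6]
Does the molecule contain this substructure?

The pattern [CX3H1](=O)[#6] describes an sp2 carbon with one H, double-bonded to O and single-bonded to carbon — an aldehyde.
The closest candidate here is an acetyl/ketone group (-C(=O)CH3), but the carbonyl carbon has H0 (two carbon neighbours), not H1. No other fragment satisfies the full query, so there is no match.

No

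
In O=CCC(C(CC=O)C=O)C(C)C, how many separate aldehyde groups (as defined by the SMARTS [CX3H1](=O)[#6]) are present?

[CX3H1](=O)[#6] is the SMARTS for an aldehyde: an sp2 carbon with one H, double-bonded to O and single-bonded to carbon.
The molecule carries 3 separate instances of an aldehyde (-CHO) meeting every constraint; each maps to a distinct set of atoms, giving 3 matches.

3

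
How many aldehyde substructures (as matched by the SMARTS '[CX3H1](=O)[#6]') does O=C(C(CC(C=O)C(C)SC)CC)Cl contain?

[CX3H1](=O)[#6] is the SMARTS for an aldehyde: an sp2 carbon with one H, double-bonded to O and single-bonded to carbon.
Exactly one fragment in the molecule meets all constraints, giving 1 match.

1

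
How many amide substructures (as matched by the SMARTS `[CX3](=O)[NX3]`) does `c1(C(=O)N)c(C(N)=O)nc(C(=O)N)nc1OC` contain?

[CX3](=O)[NX3] is the SMARTS for an amide: a carbonyl carbon bonded to a trivalent nitrogen.
The molecule carries 3 separate instances of a primary amide (-C(=O)NH2) meeting every constraint; each maps to a distinct set of atoms, giving 3 matches.

3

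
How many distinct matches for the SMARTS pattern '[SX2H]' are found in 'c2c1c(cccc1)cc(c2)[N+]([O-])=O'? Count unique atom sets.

0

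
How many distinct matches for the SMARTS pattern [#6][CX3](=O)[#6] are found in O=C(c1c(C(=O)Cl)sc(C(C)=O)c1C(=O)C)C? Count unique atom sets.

3

[#6][CX3](=O)[#6] is the SMARTS for a ketone: a carbonyl carbon (no H) flanked by two carbons.
The molecule carries 3 separate instances of an acetyl/ketone group (-C(=O)CH3) meeting every constraint; each maps to a distinct set of atoms, giving 3 matches.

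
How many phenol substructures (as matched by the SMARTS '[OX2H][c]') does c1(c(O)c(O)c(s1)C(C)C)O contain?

[OX2H][c] is the SMARTS for a phenol: a hydroxyl oxygen attached to an aromatic carbon.
The molecule carries 3 separate instances of a hydroxyl group (-OH) meeting every constraint; each maps to a distinct set of atoms, giving 3 matches.

3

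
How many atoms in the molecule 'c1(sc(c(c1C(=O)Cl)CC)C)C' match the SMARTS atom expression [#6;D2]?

1

Check the 12 heavy atoms by environment: 1× s (aromatic, D2) → no; 4× c (aromatic, D3) → no; 1× C (D3) → no; 1× O (D1) → no; 1× Cl (D1) → no; 1× C (D2) → match; 3× C (D1) → no.
That gives 1 matching atom.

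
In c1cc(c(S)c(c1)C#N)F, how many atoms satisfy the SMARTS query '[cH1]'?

3

The query [cH1] means: aromatic carbon bearing exactly one hydrogen.
Check the 10 heavy atoms by environment: 3× c (aromatic, H0) → no; 3× c (aromatic, H1) → match; 1× S (H1) → no; 1× C (H0) → no; 1× N (H0) → no; 1× F (H0) → no.
That gives 3 matching atoms.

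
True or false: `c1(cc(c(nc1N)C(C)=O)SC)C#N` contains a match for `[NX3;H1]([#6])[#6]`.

The pattern [NX3;H1]([#6])[#6] describes a trivalent nitrogen with one H, bonded to two carbons — a secondary amine.
The closest candidate here is a primary amino group (-NH2), but the nitrogen has H2 and only one carbon neighbour. No other fragment satisfies the full query, so there is no match.

False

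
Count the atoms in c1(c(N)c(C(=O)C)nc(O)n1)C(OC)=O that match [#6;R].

Check the 15 heavy atoms by environment: 2× n (aromatic, in 6-ring) → no; 4× c (aromatic, in 6-ring) → match; 4× O (acyclic) → no; 4× C (acyclic) → no; 1× N (acyclic) → no.
That gives 4 matching atoms.

4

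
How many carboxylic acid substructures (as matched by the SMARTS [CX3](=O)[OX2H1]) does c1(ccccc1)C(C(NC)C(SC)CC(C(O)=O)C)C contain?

1

[CX3](=O)[OX2H1] is the SMARTS for a carboxylic acid: an sp2 carbon double-bonded to O and single-bonded to an -OH oxygen.
Exactly one fragment in the molecule meets all constraints, giving 1 match.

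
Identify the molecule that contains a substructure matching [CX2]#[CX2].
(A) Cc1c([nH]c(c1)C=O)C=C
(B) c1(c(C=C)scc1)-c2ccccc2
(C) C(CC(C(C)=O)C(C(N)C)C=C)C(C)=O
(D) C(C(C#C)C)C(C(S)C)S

D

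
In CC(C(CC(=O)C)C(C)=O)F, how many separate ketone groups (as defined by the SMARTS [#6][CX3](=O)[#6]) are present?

2

[#6][CX3](=O)[#6] is the SMARTS for a ketone: a carbonyl carbon (no H) flanked by two carbons.
The molecule carries 2 separate instances of an acetyl/ketone group (-C(=O)CH3) meeting every constraint; each maps to a distinct set of atoms, giving 2 matches.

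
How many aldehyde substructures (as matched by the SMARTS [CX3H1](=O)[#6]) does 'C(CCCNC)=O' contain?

[CX3H1](=O)[#6] is the SMARTS for an aldehyde: an sp2 carbon with one H, double-bonded to O and single-bonded to carbon.
Exactly one fragment in the molecule meets all constraints, giving 1 match.

1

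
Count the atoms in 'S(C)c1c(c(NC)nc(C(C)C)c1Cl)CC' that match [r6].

6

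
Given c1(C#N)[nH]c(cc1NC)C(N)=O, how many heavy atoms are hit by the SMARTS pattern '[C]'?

The query [C] means: uppercase C matches aliphatic (non-aromatic) carbon only.
Check the 12 heavy atoms by environment: 1× n (aromatic) → no; 4× c (aromatic) → no; 3× C → match; 1× O → no; 3× N → no.
That gives 3 matching atoms.

3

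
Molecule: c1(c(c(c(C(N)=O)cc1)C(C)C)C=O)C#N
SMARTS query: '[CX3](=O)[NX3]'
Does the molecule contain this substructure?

The pattern [CX3](=O)[NX3] describes a carbonyl carbon bonded to a trivalent nitrogen — an amide.
The molecule carries a primary amide (-C(=O)NH2), whose atoms satisfy every constraint of the query, so the pattern matches.

Yes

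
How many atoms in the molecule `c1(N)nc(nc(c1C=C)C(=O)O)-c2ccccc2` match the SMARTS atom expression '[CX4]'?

0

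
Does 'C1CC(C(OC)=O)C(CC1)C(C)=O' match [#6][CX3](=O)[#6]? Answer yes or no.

Yes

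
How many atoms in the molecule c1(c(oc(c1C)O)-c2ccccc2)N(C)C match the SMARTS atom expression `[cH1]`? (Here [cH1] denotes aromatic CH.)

5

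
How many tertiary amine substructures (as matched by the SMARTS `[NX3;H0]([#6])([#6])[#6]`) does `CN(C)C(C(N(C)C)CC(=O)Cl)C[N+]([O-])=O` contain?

[NX3;H0]([#6])([#6])[#6] is the SMARTS for a tertiary amine: a trivalent nitrogen with no H, bonded to three carbons.
The molecule carries 2 separate instances of a dimethylamino group (-N(CH3)2) meeting every constraint; each maps to a distinct set of atoms, giving 2 matches.

2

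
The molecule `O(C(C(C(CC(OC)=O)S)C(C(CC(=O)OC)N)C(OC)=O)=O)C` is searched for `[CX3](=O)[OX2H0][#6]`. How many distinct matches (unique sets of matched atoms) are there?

4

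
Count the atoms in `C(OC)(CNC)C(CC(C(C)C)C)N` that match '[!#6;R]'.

0

The query [!#6;R] means: non-carbon atom that is part of a ring.
Check the 14 heavy atoms by environment: 11× C (acyclic) → no; 2× N (acyclic) → no; 1× O (acyclic) → no.
No environment satisfies the query, so 0 matching atoms.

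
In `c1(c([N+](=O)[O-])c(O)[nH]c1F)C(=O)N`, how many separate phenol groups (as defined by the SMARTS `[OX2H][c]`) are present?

1

[OX2H][c] is the SMARTS for a phenol: a hydroxyl oxygen attached to an aromatic carbon.
Exactly one fragment in the molecule meets all constraints, giving 1 match.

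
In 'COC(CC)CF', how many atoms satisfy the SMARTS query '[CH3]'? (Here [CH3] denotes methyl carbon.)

The query [CH3] means: aliphatic carbon with exactly three hydrogens.
Check the 7 heavy atoms by environment: 2× C (H2) → no; 1× C (H1) → no; 1× O (H0) → no; 2× C (H3) → match; 1× F (H0) → no.
That gives 2 matching atoms.

2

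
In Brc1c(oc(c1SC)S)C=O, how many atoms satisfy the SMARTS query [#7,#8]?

The query [#7,#8] means: nitrogen or oxygen (comma = OR).
Check the 11 heavy atoms by environment: 1× o (aromatic) → match; 4× c (aromatic) → no; 2× S → no; 2× C → no; 1× O → match; 1× Br → no.
Summing the matching environments: 1 + 1 = 2 matching atoms.

2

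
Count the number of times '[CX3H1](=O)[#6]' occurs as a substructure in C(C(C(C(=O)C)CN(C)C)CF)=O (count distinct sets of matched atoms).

1

[CX3H1](=O)[#6] is the SMARTS for an aldehyde: an sp2 carbon with one H, double-bonded to O and single-bonded to carbon.
Exactly one fragment in the molecule meets all constraints, giving 1 match.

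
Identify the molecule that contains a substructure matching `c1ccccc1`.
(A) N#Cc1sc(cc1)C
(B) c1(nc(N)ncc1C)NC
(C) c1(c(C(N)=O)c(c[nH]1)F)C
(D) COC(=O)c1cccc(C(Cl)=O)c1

D

c1ccccc1 describes six aromatic carbons in a ring (a benzene ring).
(A) has a methyl group (-CH3) but no six-membered all-carbon aromatic ring is present.
(B) has a methyl group (-CH3) but no six-membered all-carbon aromatic ring is present.
(C) has a methyl group (-CH3) but no six-membered all-carbon aromatic ring is present.
(D) contains the required atom environment, so the pattern matches.
So the answer is (D).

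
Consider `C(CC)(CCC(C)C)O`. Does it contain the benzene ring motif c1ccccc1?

No

The pattern c1ccccc1 describes six aromatic carbons in a ring — a benzene ring.
The closest candidate here is a methyl group (-CH3), but no six-membered all-carbon aromatic ring is present. No other fragment satisfies the full query, so there is no match.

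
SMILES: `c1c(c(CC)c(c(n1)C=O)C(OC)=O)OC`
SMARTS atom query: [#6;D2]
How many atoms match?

3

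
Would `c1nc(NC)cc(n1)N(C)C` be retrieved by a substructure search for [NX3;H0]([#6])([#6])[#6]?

The pattern [NX3;H0]([#6])([#6])[#6] describes a trivalent nitrogen with no H, bonded to three carbons — a tertiary amine.
The molecule carries a dimethylamino group (-N(CH3)2), whose atoms satisfy every constraint of the query, so the pattern matches.

Yes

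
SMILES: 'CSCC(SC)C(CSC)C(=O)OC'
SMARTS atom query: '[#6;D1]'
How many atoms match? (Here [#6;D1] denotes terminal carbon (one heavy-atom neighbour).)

Check the 14 heavy atoms by environment: 2× C (D2) → no; 3× C (D3) → no; 3× S (D2) → no; 4× C (D1) → match; 1× O (D1) → no; 1× O (D2) → no.
That gives 4 matching atoms.

4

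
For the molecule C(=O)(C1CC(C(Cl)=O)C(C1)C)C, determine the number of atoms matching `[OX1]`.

The query [OX1] means: aliphatic oxygen with one total connection — typically a carbonyl =O or an oxide.
Check the 12 heavy atoms by environment: 7× C (X4) → no; 2× C (X3) → no; 2× O (X1) → match; 1× Cl (X1) → no.
That gives 2 matching atoms.

2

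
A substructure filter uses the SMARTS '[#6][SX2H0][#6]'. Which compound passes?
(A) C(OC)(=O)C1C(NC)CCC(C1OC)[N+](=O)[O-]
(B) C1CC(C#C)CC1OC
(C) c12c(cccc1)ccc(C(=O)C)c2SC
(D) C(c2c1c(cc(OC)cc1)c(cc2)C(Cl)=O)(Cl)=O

C

[#6][SX2H0][#6] describes an aliphatic sulfur bridging two carbons with no H on the sulfur (a thioether).
(A) has a methoxy ether (-OCH3) but the bridging atom is O, not S.
(B) has a methoxy ether (-OCH3) but the bridging atom is O, not S.
(C) contains a methylthio ether (-SCH3), which satisfies every atom and bond constraint.
(D) has a methoxy ether (-OCH3) but the bridging atom is O, not S.
So the answer is (C).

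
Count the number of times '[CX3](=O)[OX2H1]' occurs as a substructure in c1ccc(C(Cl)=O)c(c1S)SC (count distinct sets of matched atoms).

0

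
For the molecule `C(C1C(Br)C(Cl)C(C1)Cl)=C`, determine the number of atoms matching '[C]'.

The query [C] means: uppercase C matches aliphatic (non-aromatic) carbon only.
Check the 10 heavy atoms by environment: 7× C → match; 1× Br → no; 2× Cl → no.
That gives 7 matching atoms.

7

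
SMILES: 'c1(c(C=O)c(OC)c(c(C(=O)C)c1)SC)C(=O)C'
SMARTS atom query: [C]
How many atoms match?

7

Check the 18 heavy atoms by environment: 6× c (aromatic) → no; 4× O → no; 7× C → match; 1× S → no.
That gives 7 matching atoms.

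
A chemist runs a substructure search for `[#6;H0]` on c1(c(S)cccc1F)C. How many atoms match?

3

The query [#6;H0] means: any carbon with no attached hydrogen.
Check the 9 heavy atoms by environment: 3× c (aromatic, H1) → no; 3× c (aromatic, H0) → match; 1× F (H0) → no; 1× C (H3) → no; 1× S (H1) → no.
That gives 3 matching atoms.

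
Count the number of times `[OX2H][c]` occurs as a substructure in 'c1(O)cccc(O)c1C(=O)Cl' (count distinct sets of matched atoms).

2

[OX2H][c] is the SMARTS for a phenol: a hydroxyl oxygen attached to an aromatic carbon.
The molecule carries 2 separate instances of a hydroxyl group (-OH) meeting every constraint; each maps to a distinct set of atoms, giving 2 matches.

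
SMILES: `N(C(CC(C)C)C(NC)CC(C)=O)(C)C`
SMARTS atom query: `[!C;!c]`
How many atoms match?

3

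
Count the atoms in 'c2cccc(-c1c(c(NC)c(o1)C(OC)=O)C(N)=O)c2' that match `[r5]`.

5

Check the 20 heavy atoms by environment: 1× o (aromatic, in 5-ring) → match; 4× c (aromatic, in 5-ring) → match; 4× C (acyclic) → no; 3× O (acyclic) → no; 2× N (acyclic) → no; 6× c (aromatic, in 6-ring) → no.
Summing the matching environments: 1 + 4 = 5 matching atoms.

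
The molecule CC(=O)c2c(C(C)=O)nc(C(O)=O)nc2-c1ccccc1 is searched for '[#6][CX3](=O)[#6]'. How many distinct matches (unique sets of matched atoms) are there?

2

[#6][CX3](=O)[#6] is the SMARTS for a ketone: a carbonyl carbon (no H) flanked by two carbons.
The molecule carries 2 separate instances of an acetyl/ketone group (-C(=O)CH3) meeting every constraint; each maps to a distinct set of atoms, giving 2 matches.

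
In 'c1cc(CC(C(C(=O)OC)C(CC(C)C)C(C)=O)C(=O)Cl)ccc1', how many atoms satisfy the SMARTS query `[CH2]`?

The query [CH2] means: aliphatic carbon with exactly two hydrogens.
Check the 24 heavy atoms by environment: 2× C (H2) → match; 4× C (H1) → no; 3× C (H0) → no; 4× O (H0) → no; 1× Cl (H0) → no; 1× c (aromatic, H0) → no; 5× c (aromatic, H1) → no; 4× C (H3) → no.
That gives 2 matching atoms.

2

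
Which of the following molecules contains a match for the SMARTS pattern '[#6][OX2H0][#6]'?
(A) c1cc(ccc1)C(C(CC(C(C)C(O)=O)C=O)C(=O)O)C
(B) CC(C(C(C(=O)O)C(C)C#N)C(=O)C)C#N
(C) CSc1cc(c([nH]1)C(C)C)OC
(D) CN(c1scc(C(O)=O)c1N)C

C

[#6][OX2H0][#6] describes an aliphatic oxygen bridging two carbons with no H on the oxygen (an ether).
(A) has a carboxylic acid group (-C(=O)OH) but the -OH oxygen has H1; the =O is OX1, not OX2.
(B) has a carboxylic acid group (-C(=O)OH) but the -OH oxygen has H1; the =O is OX1, not OX2.
(C) contains a methoxy ether (-OCH3), which satisfies every atom and bond constraint.
(D) has a carboxylic acid group (-C(=O)OH) but the -OH oxygen has H1; the =O is OX1, not OX2.
So the answer is (C).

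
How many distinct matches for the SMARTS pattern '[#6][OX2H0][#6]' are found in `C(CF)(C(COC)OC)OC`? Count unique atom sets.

[#6][OX2H0][#6] is the SMARTS for an ether: an aliphatic oxygen bridging two carbons with no H on the oxygen.
The molecule carries 3 separate instances of a methoxy ether (-OCH3) meeting every constraint; each maps to a distinct set of atoms, giving 3 matches.

3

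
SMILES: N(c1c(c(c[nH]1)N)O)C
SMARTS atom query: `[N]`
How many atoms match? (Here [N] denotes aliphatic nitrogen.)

2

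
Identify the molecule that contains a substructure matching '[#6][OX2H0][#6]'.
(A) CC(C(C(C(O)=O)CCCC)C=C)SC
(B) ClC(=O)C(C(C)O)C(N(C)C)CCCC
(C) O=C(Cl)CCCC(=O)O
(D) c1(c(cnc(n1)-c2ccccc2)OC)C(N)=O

[#6][OX2H0][#6] describes an aliphatic oxygen bridging two carbons with no H on the oxygen (an ether).
(A) has a carboxylic acid group (-C(=O)OH) but the -OH oxygen has H1; the =O is OX1, not OX2.
(B) has a hydroxyl group (-OH) but the oxygen has H1, not H0 bridging two carbons.
(C) has a carboxylic acid group (-C(=O)OH) but the -OH oxygen has H1; the =O is OX1, not OX2.
(D) contains a methoxy ether (-OCH3), which satisfies every atom and bond constraint.
So the answer is (D).

D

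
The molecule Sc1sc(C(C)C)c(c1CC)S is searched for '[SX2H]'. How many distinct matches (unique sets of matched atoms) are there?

2

[SX2H] is the SMARTS for a thiol: an aliphatic sulfur with two connections, one being H.
The molecule carries 2 separate instances of a thiol (-SH) meeting every constraint; each maps to a distinct set of atoms, giving 2 matches.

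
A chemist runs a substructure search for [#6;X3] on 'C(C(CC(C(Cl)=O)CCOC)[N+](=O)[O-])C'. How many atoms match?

Check the 15 heavy atoms by environment: 8× C (X4) → no; 1× O (X2) → no; 1× C (X3) → match; 2× O (X1) → no; 1× Cl (X1) → no; 1× N (charge +1, X3) → no; 1× O (charge -1, X1) → no.
That gives 1 matching atom.

1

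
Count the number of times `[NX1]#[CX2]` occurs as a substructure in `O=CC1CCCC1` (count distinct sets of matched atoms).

0

[NX1]#[CX2] is the SMARTS for a nitrile: a nitrogen triple-bonded to a two-connected carbon.
No fragment in the molecule satisfies every constraint, giving 0 matches.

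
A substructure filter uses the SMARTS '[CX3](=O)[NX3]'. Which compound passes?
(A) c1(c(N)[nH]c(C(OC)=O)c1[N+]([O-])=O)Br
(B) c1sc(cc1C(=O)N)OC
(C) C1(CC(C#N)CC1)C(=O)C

[CX3](=O)[NX3] describes a carbonyl carbon bonded to a trivalent nitrogen (an amide).
(A) has a primary amino group (-NH2) but the -NH2 is not attached to a carbonyl carbon.
(B) contains a primary amide (-C(=O)NH2), which satisfies every atom and bond constraint.
(C) has a nitrile (-C#N) but the nitrile N is NX1 (triple-bonded), not NX3.
So the answer is (B).

B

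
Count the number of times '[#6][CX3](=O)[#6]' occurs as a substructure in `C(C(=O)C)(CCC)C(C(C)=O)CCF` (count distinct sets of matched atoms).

[#6][CX3](=O)[#6] is the SMARTS for a ketone: a carbonyl carbon (no H) flanked by two carbons.
The molecule carries 2 separate instances of an acetyl/ketone group (-C(=O)CH3) meeting every constraint; each maps to a distinct set of atoms, giving 2 matches.

2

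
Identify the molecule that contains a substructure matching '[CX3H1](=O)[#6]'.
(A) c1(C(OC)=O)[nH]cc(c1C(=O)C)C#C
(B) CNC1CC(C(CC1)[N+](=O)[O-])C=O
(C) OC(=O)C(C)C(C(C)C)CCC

B

[CX3H1](=O)[#6] describes an sp2 carbon with one H, double-bonded to O and single-bonded to carbon (an aldehyde).
(A) has a methyl-ester group (-C(=O)OCH3) but the carbonyl carbon has H0, not H1.
(B) contains an aldehyde (-CHO), which satisfies every atom and bond constraint.
(C) has a carboxylic acid group (-C(=O)OH) but the carbonyl carbon has H0 and is bonded to O, not H1.
So the answer is (B).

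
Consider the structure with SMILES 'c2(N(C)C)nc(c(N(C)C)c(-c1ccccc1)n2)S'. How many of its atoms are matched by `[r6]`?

12

The query [r6] means: r6 matches atoms in a six-membered ring.
Check the 19 heavy atoms by environment: 2× n (aromatic, in 6-ring) → match; 10× c (aromatic, in 6-ring) → match; 1× S (acyclic) → no; 2× N (acyclic) → no; 4× C (acyclic) → no.
Summing the matching environments: 2 + 10 = 12 matching atoms.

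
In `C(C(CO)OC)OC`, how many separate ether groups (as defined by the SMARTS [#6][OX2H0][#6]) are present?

2

[#6][OX2H0][#6] is the SMARTS for an ether: an aliphatic oxygen bridging two carbons with no H on the oxygen.
The molecule carries 2 separate instances of a methoxy ether (-OCH3) meeting every constraint; each maps to a distinct set of atoms, giving 2 matches.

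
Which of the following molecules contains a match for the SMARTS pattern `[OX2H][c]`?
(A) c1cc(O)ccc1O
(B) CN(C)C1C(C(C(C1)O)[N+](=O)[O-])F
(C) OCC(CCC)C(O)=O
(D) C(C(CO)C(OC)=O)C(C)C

[OX2H][c] describes a hydroxyl oxygen attached to an aromatic carbon (a phenol).
(A) contains a hydroxyl group (-OH), which satisfies every atom and bond constraint.
(B) has a hydroxyl group (-OH) but the -OH is on an aliphatic carbon, not an aromatic c.
(C) has a hydroxyl group (-OH) but the -OH is on an aliphatic carbon, not an aromatic c.
(D) has a hydroxyl group (-OH) but the -OH is on an aliphatic carbon, not an aromatic c.
So the answer is (A).

A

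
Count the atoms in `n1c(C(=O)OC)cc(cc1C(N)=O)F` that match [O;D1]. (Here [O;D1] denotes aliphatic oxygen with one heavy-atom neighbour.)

2

Check the 14 heavy atoms by environment: 1× n (aromatic, D2) → no; 3× c (aromatic, D3) → no; 2× c (aromatic, D2) → no; 1× F (D1) → no; 2× C (D3) → no; 2× O (D1) → match; 1× N (D1) → no; 1× O (D2) → no; 1× C (D1) → no.
That gives 2 matching atoms.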